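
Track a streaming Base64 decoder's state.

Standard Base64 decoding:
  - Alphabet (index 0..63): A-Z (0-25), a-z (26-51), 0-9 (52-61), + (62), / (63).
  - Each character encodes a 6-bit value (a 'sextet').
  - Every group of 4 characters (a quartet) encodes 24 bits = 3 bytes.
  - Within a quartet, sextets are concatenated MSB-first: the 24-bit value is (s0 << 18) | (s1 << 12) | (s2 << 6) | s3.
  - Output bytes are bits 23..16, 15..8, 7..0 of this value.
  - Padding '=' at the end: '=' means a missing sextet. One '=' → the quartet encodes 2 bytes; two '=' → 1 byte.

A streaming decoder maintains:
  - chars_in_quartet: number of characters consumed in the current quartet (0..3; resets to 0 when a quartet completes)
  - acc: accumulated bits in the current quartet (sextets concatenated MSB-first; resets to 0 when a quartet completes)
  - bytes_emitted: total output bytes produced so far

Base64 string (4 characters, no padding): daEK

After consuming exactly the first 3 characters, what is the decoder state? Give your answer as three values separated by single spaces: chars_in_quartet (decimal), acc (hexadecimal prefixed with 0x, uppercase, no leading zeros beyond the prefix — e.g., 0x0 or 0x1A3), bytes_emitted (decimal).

After char 0 ('d'=29): chars_in_quartet=1 acc=0x1D bytes_emitted=0
After char 1 ('a'=26): chars_in_quartet=2 acc=0x75A bytes_emitted=0
After char 2 ('E'=4): chars_in_quartet=3 acc=0x1D684 bytes_emitted=0

Answer: 3 0x1D684 0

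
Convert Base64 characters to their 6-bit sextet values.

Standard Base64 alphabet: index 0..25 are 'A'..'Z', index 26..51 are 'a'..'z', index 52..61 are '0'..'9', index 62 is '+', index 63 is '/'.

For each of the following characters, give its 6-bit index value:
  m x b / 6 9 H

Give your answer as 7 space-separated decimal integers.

'm': a..z range, 26 + ord('m') − ord('a') = 38
'x': a..z range, 26 + ord('x') − ord('a') = 49
'b': a..z range, 26 + ord('b') − ord('a') = 27
'/': index 63
'6': 0..9 range, 52 + ord('6') − ord('0') = 58
'9': 0..9 range, 52 + ord('9') − ord('0') = 61
'H': A..Z range, ord('H') − ord('A') = 7

Answer: 38 49 27 63 58 61 7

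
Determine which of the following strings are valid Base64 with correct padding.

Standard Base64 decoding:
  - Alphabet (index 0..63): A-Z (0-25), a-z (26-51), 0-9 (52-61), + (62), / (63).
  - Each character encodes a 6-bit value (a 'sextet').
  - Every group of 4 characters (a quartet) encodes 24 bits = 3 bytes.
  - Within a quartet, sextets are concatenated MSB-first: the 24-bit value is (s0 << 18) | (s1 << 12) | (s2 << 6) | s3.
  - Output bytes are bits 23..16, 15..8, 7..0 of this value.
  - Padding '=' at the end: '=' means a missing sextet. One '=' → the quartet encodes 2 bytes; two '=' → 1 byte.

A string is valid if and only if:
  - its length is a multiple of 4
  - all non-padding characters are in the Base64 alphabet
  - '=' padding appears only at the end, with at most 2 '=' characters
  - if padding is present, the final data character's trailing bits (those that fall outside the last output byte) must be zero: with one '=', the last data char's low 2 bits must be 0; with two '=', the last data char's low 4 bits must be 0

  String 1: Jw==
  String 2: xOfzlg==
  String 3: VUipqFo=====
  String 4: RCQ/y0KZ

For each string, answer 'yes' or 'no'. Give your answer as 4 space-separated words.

String 1: 'Jw==' → valid
String 2: 'xOfzlg==' → valid
String 3: 'VUipqFo=====' → invalid (5 pad chars (max 2))
String 4: 'RCQ/y0KZ' → valid

Answer: yes yes no yes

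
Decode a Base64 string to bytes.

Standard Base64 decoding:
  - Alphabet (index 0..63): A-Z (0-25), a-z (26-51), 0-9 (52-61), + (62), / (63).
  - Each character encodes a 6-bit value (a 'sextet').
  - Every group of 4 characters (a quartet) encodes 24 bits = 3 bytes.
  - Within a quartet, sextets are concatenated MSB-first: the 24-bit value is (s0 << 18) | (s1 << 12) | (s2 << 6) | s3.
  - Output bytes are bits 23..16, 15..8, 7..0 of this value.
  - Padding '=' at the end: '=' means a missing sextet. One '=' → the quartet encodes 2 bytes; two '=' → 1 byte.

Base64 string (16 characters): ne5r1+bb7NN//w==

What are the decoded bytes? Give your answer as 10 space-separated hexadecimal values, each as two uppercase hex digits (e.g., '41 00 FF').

Answer: 9D EE 6B D7 E6 DB EC D3 7F FF

Derivation:
After char 0 ('n'=39): chars_in_quartet=1 acc=0x27 bytes_emitted=0
After char 1 ('e'=30): chars_in_quartet=2 acc=0x9DE bytes_emitted=0
After char 2 ('5'=57): chars_in_quartet=3 acc=0x277B9 bytes_emitted=0
After char 3 ('r'=43): chars_in_quartet=4 acc=0x9DEE6B -> emit 9D EE 6B, reset; bytes_emitted=3
After char 4 ('1'=53): chars_in_quartet=1 acc=0x35 bytes_emitted=3
After char 5 ('+'=62): chars_in_quartet=2 acc=0xD7E bytes_emitted=3
After char 6 ('b'=27): chars_in_quartet=3 acc=0x35F9B bytes_emitted=3
After char 7 ('b'=27): chars_in_quartet=4 acc=0xD7E6DB -> emit D7 E6 DB, reset; bytes_emitted=6
After char 8 ('7'=59): chars_in_quartet=1 acc=0x3B bytes_emitted=6
After char 9 ('N'=13): chars_in_quartet=2 acc=0xECD bytes_emitted=6
After char 10 ('N'=13): chars_in_quartet=3 acc=0x3B34D bytes_emitted=6
After char 11 ('/'=63): chars_in_quartet=4 acc=0xECD37F -> emit EC D3 7F, reset; bytes_emitted=9
After char 12 ('/'=63): chars_in_quartet=1 acc=0x3F bytes_emitted=9
After char 13 ('w'=48): chars_in_quartet=2 acc=0xFF0 bytes_emitted=9
Padding '==': partial quartet acc=0xFF0 -> emit FF; bytes_emitted=10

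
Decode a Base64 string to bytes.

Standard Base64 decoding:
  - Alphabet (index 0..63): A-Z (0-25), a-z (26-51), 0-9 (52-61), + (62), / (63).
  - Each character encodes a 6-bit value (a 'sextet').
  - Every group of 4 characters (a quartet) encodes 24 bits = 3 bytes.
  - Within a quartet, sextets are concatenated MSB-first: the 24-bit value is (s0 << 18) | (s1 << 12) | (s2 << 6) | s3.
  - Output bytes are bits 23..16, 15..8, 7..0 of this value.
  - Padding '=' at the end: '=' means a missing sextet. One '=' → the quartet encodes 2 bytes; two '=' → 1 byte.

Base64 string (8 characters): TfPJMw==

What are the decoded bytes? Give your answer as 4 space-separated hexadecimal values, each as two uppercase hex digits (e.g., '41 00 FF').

After char 0 ('T'=19): chars_in_quartet=1 acc=0x13 bytes_emitted=0
After char 1 ('f'=31): chars_in_quartet=2 acc=0x4DF bytes_emitted=0
After char 2 ('P'=15): chars_in_quartet=3 acc=0x137CF bytes_emitted=0
After char 3 ('J'=9): chars_in_quartet=4 acc=0x4DF3C9 -> emit 4D F3 C9, reset; bytes_emitted=3
After char 4 ('M'=12): chars_in_quartet=1 acc=0xC bytes_emitted=3
After char 5 ('w'=48): chars_in_quartet=2 acc=0x330 bytes_emitted=3
Padding '==': partial quartet acc=0x330 -> emit 33; bytes_emitted=4

Answer: 4D F3 C9 33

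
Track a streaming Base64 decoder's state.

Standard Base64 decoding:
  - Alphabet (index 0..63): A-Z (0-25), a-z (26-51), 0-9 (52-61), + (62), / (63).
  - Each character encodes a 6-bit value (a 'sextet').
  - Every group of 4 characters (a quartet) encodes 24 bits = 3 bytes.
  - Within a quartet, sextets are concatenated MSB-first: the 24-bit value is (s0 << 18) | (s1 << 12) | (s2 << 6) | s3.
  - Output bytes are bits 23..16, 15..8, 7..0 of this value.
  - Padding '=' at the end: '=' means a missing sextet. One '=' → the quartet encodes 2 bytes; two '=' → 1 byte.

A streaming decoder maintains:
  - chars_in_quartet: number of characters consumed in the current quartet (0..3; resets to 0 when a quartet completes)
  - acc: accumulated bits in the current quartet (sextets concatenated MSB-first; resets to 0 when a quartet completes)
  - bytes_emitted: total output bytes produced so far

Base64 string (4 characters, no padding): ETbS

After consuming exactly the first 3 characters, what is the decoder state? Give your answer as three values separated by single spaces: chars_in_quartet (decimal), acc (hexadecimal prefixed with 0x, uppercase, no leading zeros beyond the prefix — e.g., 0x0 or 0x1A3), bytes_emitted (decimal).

After char 0 ('E'=4): chars_in_quartet=1 acc=0x4 bytes_emitted=0
After char 1 ('T'=19): chars_in_quartet=2 acc=0x113 bytes_emitted=0
After char 2 ('b'=27): chars_in_quartet=3 acc=0x44DB bytes_emitted=0

Answer: 3 0x44DB 0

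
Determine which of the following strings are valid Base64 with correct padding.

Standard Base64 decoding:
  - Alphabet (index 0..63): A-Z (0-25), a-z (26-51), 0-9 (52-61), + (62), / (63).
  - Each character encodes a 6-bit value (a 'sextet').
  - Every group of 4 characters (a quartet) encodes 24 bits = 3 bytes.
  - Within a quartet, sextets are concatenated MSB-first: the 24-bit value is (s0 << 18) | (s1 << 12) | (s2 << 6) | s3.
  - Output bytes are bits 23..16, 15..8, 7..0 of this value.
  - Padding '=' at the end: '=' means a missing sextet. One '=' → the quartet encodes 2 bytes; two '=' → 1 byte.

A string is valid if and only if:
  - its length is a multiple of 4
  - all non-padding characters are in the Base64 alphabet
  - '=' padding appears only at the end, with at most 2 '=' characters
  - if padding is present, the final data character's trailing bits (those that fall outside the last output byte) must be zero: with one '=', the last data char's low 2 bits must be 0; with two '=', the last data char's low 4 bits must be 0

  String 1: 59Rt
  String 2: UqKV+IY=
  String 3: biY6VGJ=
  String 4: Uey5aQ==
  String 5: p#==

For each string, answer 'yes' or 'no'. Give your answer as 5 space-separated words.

String 1: '59Rt' → valid
String 2: 'UqKV+IY=' → valid
String 3: 'biY6VGJ=' → invalid (bad trailing bits)
String 4: 'Uey5aQ==' → valid
String 5: 'p#==' → invalid (bad char(s): ['#'])

Answer: yes yes no yes no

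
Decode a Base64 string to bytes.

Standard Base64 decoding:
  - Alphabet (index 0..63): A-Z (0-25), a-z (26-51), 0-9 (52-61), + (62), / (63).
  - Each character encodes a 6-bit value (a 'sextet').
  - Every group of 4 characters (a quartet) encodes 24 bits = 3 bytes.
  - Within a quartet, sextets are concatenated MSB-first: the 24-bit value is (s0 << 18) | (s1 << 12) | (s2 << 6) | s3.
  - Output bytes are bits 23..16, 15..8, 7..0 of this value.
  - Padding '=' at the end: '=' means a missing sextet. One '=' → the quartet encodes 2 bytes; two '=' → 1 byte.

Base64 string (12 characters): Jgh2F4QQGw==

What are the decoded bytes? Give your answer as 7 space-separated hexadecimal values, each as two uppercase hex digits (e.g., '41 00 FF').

After char 0 ('J'=9): chars_in_quartet=1 acc=0x9 bytes_emitted=0
After char 1 ('g'=32): chars_in_quartet=2 acc=0x260 bytes_emitted=0
After char 2 ('h'=33): chars_in_quartet=3 acc=0x9821 bytes_emitted=0
After char 3 ('2'=54): chars_in_quartet=4 acc=0x260876 -> emit 26 08 76, reset; bytes_emitted=3
After char 4 ('F'=5): chars_in_quartet=1 acc=0x5 bytes_emitted=3
After char 5 ('4'=56): chars_in_quartet=2 acc=0x178 bytes_emitted=3
After char 6 ('Q'=16): chars_in_quartet=3 acc=0x5E10 bytes_emitted=3
After char 7 ('Q'=16): chars_in_quartet=4 acc=0x178410 -> emit 17 84 10, reset; bytes_emitted=6
After char 8 ('G'=6): chars_in_quartet=1 acc=0x6 bytes_emitted=6
After char 9 ('w'=48): chars_in_quartet=2 acc=0x1B0 bytes_emitted=6
Padding '==': partial quartet acc=0x1B0 -> emit 1B; bytes_emitted=7

Answer: 26 08 76 17 84 10 1B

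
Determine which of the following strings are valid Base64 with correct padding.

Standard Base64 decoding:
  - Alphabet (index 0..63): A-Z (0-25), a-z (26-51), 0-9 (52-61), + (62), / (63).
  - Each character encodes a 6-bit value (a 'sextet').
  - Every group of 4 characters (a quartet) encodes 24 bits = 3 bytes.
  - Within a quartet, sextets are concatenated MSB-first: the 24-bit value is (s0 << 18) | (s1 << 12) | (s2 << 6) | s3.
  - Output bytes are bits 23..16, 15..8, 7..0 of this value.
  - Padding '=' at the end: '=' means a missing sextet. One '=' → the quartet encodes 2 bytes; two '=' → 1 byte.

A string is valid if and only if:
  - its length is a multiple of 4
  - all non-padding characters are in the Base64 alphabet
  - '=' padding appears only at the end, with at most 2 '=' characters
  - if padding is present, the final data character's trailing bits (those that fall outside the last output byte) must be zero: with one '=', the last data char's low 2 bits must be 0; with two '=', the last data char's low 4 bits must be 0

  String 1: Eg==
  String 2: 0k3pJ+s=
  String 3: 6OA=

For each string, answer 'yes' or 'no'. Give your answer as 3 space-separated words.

Answer: yes yes yes

Derivation:
String 1: 'Eg==' → valid
String 2: '0k3pJ+s=' → valid
String 3: '6OA=' → valid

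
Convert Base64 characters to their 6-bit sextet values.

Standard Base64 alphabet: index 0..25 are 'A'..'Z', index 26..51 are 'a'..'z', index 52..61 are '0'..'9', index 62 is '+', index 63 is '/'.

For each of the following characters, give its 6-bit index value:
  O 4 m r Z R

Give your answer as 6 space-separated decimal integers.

Answer: 14 56 38 43 25 17

Derivation:
'O': A..Z range, ord('O') − ord('A') = 14
'4': 0..9 range, 52 + ord('4') − ord('0') = 56
'm': a..z range, 26 + ord('m') − ord('a') = 38
'r': a..z range, 26 + ord('r') − ord('a') = 43
'Z': A..Z range, ord('Z') − ord('A') = 25
'R': A..Z range, ord('R') − ord('A') = 17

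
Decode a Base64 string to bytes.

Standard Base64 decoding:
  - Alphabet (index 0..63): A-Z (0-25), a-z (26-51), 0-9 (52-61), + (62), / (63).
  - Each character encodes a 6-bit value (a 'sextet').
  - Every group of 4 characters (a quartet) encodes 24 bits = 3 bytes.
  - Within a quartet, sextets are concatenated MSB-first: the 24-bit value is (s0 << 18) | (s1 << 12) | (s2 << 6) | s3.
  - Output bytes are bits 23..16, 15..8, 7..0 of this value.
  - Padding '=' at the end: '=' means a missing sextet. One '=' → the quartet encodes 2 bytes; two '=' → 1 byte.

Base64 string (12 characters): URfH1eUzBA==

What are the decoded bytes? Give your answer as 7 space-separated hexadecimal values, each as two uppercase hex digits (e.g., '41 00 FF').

After char 0 ('U'=20): chars_in_quartet=1 acc=0x14 bytes_emitted=0
After char 1 ('R'=17): chars_in_quartet=2 acc=0x511 bytes_emitted=0
After char 2 ('f'=31): chars_in_quartet=3 acc=0x1445F bytes_emitted=0
After char 3 ('H'=7): chars_in_quartet=4 acc=0x5117C7 -> emit 51 17 C7, reset; bytes_emitted=3
After char 4 ('1'=53): chars_in_quartet=1 acc=0x35 bytes_emitted=3
After char 5 ('e'=30): chars_in_quartet=2 acc=0xD5E bytes_emitted=3
After char 6 ('U'=20): chars_in_quartet=3 acc=0x35794 bytes_emitted=3
After char 7 ('z'=51): chars_in_quartet=4 acc=0xD5E533 -> emit D5 E5 33, reset; bytes_emitted=6
After char 8 ('B'=1): chars_in_quartet=1 acc=0x1 bytes_emitted=6
After char 9 ('A'=0): chars_in_quartet=2 acc=0x40 bytes_emitted=6
Padding '==': partial quartet acc=0x40 -> emit 04; bytes_emitted=7

Answer: 51 17 C7 D5 E5 33 04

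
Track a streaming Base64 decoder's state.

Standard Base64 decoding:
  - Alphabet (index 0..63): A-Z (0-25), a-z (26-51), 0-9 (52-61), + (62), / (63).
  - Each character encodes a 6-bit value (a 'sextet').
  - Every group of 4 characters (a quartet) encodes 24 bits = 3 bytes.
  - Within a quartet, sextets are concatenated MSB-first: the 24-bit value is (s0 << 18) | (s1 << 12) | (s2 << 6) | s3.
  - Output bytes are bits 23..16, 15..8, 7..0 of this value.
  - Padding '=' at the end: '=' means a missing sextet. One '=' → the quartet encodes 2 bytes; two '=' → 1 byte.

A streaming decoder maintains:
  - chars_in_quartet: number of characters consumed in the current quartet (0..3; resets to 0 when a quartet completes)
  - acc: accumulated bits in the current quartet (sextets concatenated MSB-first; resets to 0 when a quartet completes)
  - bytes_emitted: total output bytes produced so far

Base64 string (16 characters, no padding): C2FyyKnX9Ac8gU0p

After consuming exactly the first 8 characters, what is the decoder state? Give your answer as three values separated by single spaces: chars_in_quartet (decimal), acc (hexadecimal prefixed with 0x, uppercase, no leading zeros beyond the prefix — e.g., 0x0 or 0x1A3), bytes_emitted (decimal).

Answer: 0 0x0 6

Derivation:
After char 0 ('C'=2): chars_in_quartet=1 acc=0x2 bytes_emitted=0
After char 1 ('2'=54): chars_in_quartet=2 acc=0xB6 bytes_emitted=0
After char 2 ('F'=5): chars_in_quartet=3 acc=0x2D85 bytes_emitted=0
After char 3 ('y'=50): chars_in_quartet=4 acc=0xB6172 -> emit 0B 61 72, reset; bytes_emitted=3
After char 4 ('y'=50): chars_in_quartet=1 acc=0x32 bytes_emitted=3
After char 5 ('K'=10): chars_in_quartet=2 acc=0xC8A bytes_emitted=3
After char 6 ('n'=39): chars_in_quartet=3 acc=0x322A7 bytes_emitted=3
After char 7 ('X'=23): chars_in_quartet=4 acc=0xC8A9D7 -> emit C8 A9 D7, reset; bytes_emitted=6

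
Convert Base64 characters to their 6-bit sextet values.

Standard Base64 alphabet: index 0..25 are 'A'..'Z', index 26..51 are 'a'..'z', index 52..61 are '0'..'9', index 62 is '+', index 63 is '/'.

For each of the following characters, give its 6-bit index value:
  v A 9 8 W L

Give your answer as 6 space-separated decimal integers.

Answer: 47 0 61 60 22 11

Derivation:
'v': a..z range, 26 + ord('v') − ord('a') = 47
'A': A..Z range, ord('A') − ord('A') = 0
'9': 0..9 range, 52 + ord('9') − ord('0') = 61
'8': 0..9 range, 52 + ord('8') − ord('0') = 60
'W': A..Z range, ord('W') − ord('A') = 22
'L': A..Z range, ord('L') − ord('A') = 11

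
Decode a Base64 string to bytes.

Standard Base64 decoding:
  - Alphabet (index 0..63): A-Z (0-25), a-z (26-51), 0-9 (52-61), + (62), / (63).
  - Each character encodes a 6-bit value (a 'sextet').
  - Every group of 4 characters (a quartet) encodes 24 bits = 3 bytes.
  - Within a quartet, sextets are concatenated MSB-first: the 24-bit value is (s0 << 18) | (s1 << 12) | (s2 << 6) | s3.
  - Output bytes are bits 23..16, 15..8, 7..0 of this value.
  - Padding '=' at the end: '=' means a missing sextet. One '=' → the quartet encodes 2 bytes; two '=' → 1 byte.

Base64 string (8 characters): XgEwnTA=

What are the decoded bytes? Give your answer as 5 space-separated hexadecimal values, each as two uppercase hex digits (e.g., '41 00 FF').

After char 0 ('X'=23): chars_in_quartet=1 acc=0x17 bytes_emitted=0
After char 1 ('g'=32): chars_in_quartet=2 acc=0x5E0 bytes_emitted=0
After char 2 ('E'=4): chars_in_quartet=3 acc=0x17804 bytes_emitted=0
After char 3 ('w'=48): chars_in_quartet=4 acc=0x5E0130 -> emit 5E 01 30, reset; bytes_emitted=3
After char 4 ('n'=39): chars_in_quartet=1 acc=0x27 bytes_emitted=3
After char 5 ('T'=19): chars_in_quartet=2 acc=0x9D3 bytes_emitted=3
After char 6 ('A'=0): chars_in_quartet=3 acc=0x274C0 bytes_emitted=3
Padding '=': partial quartet acc=0x274C0 -> emit 9D 30; bytes_emitted=5

Answer: 5E 01 30 9D 30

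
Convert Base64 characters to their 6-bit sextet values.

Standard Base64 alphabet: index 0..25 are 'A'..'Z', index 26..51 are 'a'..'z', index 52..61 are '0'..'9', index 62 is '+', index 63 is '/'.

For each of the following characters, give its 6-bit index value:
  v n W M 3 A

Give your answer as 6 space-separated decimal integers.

'v': a..z range, 26 + ord('v') − ord('a') = 47
'n': a..z range, 26 + ord('n') − ord('a') = 39
'W': A..Z range, ord('W') − ord('A') = 22
'M': A..Z range, ord('M') − ord('A') = 12
'3': 0..9 range, 52 + ord('3') − ord('0') = 55
'A': A..Z range, ord('A') − ord('A') = 0

Answer: 47 39 22 12 55 0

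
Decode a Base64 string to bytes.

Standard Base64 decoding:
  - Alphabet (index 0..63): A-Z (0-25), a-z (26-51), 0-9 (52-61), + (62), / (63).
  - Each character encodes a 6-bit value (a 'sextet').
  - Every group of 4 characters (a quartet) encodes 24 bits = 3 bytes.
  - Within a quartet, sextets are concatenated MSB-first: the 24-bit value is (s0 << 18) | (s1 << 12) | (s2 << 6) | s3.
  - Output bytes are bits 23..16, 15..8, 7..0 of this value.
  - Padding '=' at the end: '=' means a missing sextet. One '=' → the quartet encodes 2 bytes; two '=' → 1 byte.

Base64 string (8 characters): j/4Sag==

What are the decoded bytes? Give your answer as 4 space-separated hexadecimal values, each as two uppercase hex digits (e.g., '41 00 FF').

Answer: 8F FE 12 6A

Derivation:
After char 0 ('j'=35): chars_in_quartet=1 acc=0x23 bytes_emitted=0
After char 1 ('/'=63): chars_in_quartet=2 acc=0x8FF bytes_emitted=0
After char 2 ('4'=56): chars_in_quartet=3 acc=0x23FF8 bytes_emitted=0
After char 3 ('S'=18): chars_in_quartet=4 acc=0x8FFE12 -> emit 8F FE 12, reset; bytes_emitted=3
After char 4 ('a'=26): chars_in_quartet=1 acc=0x1A bytes_emitted=3
After char 5 ('g'=32): chars_in_quartet=2 acc=0x6A0 bytes_emitted=3
Padding '==': partial quartet acc=0x6A0 -> emit 6A; bytes_emitted=4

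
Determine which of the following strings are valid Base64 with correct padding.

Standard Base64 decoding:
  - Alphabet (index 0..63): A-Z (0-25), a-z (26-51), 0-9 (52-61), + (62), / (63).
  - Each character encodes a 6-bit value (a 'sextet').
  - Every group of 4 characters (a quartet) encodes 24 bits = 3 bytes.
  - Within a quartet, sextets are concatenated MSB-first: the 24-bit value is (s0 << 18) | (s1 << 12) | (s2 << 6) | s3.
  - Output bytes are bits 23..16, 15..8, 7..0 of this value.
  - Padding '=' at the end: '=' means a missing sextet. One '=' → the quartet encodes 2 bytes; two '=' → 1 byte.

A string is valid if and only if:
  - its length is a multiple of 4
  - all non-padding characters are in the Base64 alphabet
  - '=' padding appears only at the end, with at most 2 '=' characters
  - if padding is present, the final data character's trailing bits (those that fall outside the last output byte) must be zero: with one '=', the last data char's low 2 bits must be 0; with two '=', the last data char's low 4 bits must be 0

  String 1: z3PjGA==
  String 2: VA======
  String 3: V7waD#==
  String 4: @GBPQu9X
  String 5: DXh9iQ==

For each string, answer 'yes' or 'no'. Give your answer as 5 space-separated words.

String 1: 'z3PjGA==' → valid
String 2: 'VA======' → invalid (6 pad chars (max 2))
String 3: 'V7waD#==' → invalid (bad char(s): ['#'])
String 4: '@GBPQu9X' → invalid (bad char(s): ['@'])
String 5: 'DXh9iQ==' → valid

Answer: yes no no no yes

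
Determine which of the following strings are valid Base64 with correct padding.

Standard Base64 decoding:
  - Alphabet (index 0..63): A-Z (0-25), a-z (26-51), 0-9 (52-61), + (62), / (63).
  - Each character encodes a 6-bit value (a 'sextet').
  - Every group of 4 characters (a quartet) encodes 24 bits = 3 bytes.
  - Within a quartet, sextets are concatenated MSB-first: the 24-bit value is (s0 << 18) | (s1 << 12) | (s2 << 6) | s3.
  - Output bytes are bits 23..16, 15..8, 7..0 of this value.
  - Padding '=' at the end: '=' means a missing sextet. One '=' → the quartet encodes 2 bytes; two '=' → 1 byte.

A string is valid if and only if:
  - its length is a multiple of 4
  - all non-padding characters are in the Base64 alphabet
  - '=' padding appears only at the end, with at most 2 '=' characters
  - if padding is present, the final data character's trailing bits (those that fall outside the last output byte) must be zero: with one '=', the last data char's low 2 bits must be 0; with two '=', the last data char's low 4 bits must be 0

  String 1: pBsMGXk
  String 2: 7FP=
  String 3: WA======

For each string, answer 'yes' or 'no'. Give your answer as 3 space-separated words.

Answer: no no no

Derivation:
String 1: 'pBsMGXk' → invalid (len=7 not mult of 4)
String 2: '7FP=' → invalid (bad trailing bits)
String 3: 'WA======' → invalid (6 pad chars (max 2))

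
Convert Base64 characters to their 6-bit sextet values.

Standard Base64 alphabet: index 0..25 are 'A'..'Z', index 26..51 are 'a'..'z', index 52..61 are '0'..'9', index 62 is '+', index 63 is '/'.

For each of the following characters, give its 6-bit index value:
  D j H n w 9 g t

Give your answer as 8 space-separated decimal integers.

Answer: 3 35 7 39 48 61 32 45

Derivation:
'D': A..Z range, ord('D') − ord('A') = 3
'j': a..z range, 26 + ord('j') − ord('a') = 35
'H': A..Z range, ord('H') − ord('A') = 7
'n': a..z range, 26 + ord('n') − ord('a') = 39
'w': a..z range, 26 + ord('w') − ord('a') = 48
'9': 0..9 range, 52 + ord('9') − ord('0') = 61
'g': a..z range, 26 + ord('g') − ord('a') = 32
't': a..z range, 26 + ord('t') − ord('a') = 45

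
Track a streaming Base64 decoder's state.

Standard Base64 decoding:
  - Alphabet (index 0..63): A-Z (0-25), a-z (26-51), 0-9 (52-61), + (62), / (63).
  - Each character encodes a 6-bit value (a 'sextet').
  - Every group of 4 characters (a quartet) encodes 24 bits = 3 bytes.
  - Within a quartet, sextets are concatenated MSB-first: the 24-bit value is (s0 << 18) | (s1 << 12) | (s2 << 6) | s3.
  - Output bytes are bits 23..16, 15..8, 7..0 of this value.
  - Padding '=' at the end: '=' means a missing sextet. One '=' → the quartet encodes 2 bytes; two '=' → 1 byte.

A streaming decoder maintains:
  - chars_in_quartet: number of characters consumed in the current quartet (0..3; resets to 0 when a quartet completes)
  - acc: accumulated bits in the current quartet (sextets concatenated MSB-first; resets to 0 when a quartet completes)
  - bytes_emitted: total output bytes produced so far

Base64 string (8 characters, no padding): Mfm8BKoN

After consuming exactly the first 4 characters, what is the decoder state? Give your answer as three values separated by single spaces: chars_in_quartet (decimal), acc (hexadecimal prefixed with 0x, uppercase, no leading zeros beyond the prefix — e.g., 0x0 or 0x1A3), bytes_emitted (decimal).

Answer: 0 0x0 3

Derivation:
After char 0 ('M'=12): chars_in_quartet=1 acc=0xC bytes_emitted=0
After char 1 ('f'=31): chars_in_quartet=2 acc=0x31F bytes_emitted=0
After char 2 ('m'=38): chars_in_quartet=3 acc=0xC7E6 bytes_emitted=0
After char 3 ('8'=60): chars_in_quartet=4 acc=0x31F9BC -> emit 31 F9 BC, reset; bytes_emitted=3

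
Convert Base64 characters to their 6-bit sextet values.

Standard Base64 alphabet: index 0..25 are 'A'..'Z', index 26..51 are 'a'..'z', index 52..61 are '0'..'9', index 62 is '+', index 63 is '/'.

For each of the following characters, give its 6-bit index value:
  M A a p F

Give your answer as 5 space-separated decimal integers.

Answer: 12 0 26 41 5

Derivation:
'M': A..Z range, ord('M') − ord('A') = 12
'A': A..Z range, ord('A') − ord('A') = 0
'a': a..z range, 26 + ord('a') − ord('a') = 26
'p': a..z range, 26 + ord('p') − ord('a') = 41
'F': A..Z range, ord('F') − ord('A') = 5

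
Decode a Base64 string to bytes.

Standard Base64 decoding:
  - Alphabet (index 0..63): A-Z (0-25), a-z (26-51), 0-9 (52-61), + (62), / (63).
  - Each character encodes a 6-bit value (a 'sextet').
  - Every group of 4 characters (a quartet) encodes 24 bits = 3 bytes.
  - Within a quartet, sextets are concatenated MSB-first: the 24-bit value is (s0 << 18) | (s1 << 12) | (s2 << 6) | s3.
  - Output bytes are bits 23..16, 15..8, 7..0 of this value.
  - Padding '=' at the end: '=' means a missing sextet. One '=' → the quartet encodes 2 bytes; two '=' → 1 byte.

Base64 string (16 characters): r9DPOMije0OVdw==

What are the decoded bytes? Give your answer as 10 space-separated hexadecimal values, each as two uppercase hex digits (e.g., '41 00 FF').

After char 0 ('r'=43): chars_in_quartet=1 acc=0x2B bytes_emitted=0
After char 1 ('9'=61): chars_in_quartet=2 acc=0xAFD bytes_emitted=0
After char 2 ('D'=3): chars_in_quartet=3 acc=0x2BF43 bytes_emitted=0
After char 3 ('P'=15): chars_in_quartet=4 acc=0xAFD0CF -> emit AF D0 CF, reset; bytes_emitted=3
After char 4 ('O'=14): chars_in_quartet=1 acc=0xE bytes_emitted=3
After char 5 ('M'=12): chars_in_quartet=2 acc=0x38C bytes_emitted=3
After char 6 ('i'=34): chars_in_quartet=3 acc=0xE322 bytes_emitted=3
After char 7 ('j'=35): chars_in_quartet=4 acc=0x38C8A3 -> emit 38 C8 A3, reset; bytes_emitted=6
After char 8 ('e'=30): chars_in_quartet=1 acc=0x1E bytes_emitted=6
After char 9 ('0'=52): chars_in_quartet=2 acc=0x7B4 bytes_emitted=6
After char 10 ('O'=14): chars_in_quartet=3 acc=0x1ED0E bytes_emitted=6
After char 11 ('V'=21): chars_in_quartet=4 acc=0x7B4395 -> emit 7B 43 95, reset; bytes_emitted=9
After char 12 ('d'=29): chars_in_quartet=1 acc=0x1D bytes_emitted=9
After char 13 ('w'=48): chars_in_quartet=2 acc=0x770 bytes_emitted=9
Padding '==': partial quartet acc=0x770 -> emit 77; bytes_emitted=10

Answer: AF D0 CF 38 C8 A3 7B 43 95 77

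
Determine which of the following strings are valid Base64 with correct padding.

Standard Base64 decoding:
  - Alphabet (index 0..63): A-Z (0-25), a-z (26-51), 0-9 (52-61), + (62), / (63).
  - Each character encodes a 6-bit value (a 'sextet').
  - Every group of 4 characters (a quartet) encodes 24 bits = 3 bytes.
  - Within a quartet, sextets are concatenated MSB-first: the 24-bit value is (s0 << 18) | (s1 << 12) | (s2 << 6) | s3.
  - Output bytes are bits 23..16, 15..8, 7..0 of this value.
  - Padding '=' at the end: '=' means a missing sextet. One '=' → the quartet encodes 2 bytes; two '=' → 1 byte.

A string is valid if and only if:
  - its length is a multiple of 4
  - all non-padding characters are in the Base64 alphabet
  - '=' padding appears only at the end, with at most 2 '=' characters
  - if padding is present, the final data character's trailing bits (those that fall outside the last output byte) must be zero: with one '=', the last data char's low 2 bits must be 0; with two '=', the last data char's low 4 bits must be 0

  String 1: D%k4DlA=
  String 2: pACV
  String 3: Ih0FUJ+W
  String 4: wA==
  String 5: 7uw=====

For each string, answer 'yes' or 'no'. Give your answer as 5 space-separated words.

Answer: no yes yes yes no

Derivation:
String 1: 'D%k4DlA=' → invalid (bad char(s): ['%'])
String 2: 'pACV' → valid
String 3: 'Ih0FUJ+W' → valid
String 4: 'wA==' → valid
String 5: '7uw=====' → invalid (5 pad chars (max 2))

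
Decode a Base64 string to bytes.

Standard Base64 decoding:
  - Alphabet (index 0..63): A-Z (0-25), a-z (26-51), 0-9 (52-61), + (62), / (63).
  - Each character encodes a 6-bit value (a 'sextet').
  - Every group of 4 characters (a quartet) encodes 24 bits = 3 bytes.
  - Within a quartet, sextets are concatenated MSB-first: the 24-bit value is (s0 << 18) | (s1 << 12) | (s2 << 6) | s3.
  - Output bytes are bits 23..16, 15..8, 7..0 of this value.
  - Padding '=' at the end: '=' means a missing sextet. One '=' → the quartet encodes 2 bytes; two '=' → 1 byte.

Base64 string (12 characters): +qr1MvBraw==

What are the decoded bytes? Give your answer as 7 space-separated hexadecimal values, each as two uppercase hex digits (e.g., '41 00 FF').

After char 0 ('+'=62): chars_in_quartet=1 acc=0x3E bytes_emitted=0
After char 1 ('q'=42): chars_in_quartet=2 acc=0xFAA bytes_emitted=0
After char 2 ('r'=43): chars_in_quartet=3 acc=0x3EAAB bytes_emitted=0
After char 3 ('1'=53): chars_in_quartet=4 acc=0xFAAAF5 -> emit FA AA F5, reset; bytes_emitted=3
After char 4 ('M'=12): chars_in_quartet=1 acc=0xC bytes_emitted=3
After char 5 ('v'=47): chars_in_quartet=2 acc=0x32F bytes_emitted=3
After char 6 ('B'=1): chars_in_quartet=3 acc=0xCBC1 bytes_emitted=3
After char 7 ('r'=43): chars_in_quartet=4 acc=0x32F06B -> emit 32 F0 6B, reset; bytes_emitted=6
After char 8 ('a'=26): chars_in_quartet=1 acc=0x1A bytes_emitted=6
After char 9 ('w'=48): chars_in_quartet=2 acc=0x6B0 bytes_emitted=6
Padding '==': partial quartet acc=0x6B0 -> emit 6B; bytes_emitted=7

Answer: FA AA F5 32 F0 6B 6B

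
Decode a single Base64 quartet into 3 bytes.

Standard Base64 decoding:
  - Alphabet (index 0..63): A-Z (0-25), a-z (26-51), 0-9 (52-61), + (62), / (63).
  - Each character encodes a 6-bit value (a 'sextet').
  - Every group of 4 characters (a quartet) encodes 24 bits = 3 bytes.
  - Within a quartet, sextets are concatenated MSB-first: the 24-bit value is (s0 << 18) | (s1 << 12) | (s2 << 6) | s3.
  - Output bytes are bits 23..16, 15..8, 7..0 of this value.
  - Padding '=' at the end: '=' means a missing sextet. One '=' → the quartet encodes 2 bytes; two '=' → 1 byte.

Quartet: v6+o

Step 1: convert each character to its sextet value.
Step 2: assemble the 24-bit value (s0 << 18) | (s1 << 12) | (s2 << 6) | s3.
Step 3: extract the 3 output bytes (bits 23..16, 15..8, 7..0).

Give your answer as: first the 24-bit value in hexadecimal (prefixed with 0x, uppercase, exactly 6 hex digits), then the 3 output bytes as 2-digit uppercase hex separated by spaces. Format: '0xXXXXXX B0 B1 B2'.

Sextets: v=47, 6=58, +=62, o=40
24-bit: (47<<18) | (58<<12) | (62<<6) | 40
      = 0xBC0000 | 0x03A000 | 0x000F80 | 0x000028
      = 0xBFAFA8
Bytes: (v>>16)&0xFF=BF, (v>>8)&0xFF=AF, v&0xFF=A8

Answer: 0xBFAFA8 BF AF A8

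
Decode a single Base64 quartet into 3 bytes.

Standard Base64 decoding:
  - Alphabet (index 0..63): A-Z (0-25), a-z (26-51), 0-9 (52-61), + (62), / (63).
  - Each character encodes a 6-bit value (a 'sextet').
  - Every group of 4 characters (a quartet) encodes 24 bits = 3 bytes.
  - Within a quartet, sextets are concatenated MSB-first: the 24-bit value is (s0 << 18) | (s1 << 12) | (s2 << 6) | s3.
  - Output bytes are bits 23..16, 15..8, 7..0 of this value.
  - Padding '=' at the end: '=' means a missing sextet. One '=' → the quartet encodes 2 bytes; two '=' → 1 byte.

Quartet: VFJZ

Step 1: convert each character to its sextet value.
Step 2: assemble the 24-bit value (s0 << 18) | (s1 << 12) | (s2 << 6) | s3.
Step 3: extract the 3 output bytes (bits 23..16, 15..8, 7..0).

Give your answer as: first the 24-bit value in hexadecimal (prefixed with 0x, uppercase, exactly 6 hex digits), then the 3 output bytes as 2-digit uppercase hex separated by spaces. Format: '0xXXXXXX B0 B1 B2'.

Answer: 0x545259 54 52 59

Derivation:
Sextets: V=21, F=5, J=9, Z=25
24-bit: (21<<18) | (5<<12) | (9<<6) | 25
      = 0x540000 | 0x005000 | 0x000240 | 0x000019
      = 0x545259
Bytes: (v>>16)&0xFF=54, (v>>8)&0xFF=52, v&0xFF=59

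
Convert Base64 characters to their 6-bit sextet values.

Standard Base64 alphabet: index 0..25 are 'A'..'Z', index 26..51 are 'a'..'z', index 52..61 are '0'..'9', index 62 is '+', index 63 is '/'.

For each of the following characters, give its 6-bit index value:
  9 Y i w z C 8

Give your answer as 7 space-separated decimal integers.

Answer: 61 24 34 48 51 2 60

Derivation:
'9': 0..9 range, 52 + ord('9') − ord('0') = 61
'Y': A..Z range, ord('Y') − ord('A') = 24
'i': a..z range, 26 + ord('i') − ord('a') = 34
'w': a..z range, 26 + ord('w') − ord('a') = 48
'z': a..z range, 26 + ord('z') − ord('a') = 51
'C': A..Z range, ord('C') − ord('A') = 2
'8': 0..9 range, 52 + ord('8') − ord('0') = 60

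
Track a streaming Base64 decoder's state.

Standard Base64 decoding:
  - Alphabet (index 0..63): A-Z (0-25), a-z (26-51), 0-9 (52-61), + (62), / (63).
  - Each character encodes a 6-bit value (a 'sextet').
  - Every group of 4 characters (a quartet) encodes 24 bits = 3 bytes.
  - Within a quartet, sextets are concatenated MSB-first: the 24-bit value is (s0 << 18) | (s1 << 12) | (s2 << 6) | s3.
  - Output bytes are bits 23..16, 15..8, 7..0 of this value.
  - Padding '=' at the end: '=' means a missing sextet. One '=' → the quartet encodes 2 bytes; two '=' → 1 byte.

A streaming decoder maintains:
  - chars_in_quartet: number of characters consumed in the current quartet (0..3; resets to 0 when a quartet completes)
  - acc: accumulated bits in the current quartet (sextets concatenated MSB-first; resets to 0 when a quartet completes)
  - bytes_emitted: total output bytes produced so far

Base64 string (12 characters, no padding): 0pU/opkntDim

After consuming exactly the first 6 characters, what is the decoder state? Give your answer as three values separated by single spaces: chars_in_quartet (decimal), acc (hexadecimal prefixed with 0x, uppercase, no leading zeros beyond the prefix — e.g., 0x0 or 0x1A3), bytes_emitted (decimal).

After char 0 ('0'=52): chars_in_quartet=1 acc=0x34 bytes_emitted=0
After char 1 ('p'=41): chars_in_quartet=2 acc=0xD29 bytes_emitted=0
After char 2 ('U'=20): chars_in_quartet=3 acc=0x34A54 bytes_emitted=0
After char 3 ('/'=63): chars_in_quartet=4 acc=0xD2953F -> emit D2 95 3F, reset; bytes_emitted=3
After char 4 ('o'=40): chars_in_quartet=1 acc=0x28 bytes_emitted=3
After char 5 ('p'=41): chars_in_quartet=2 acc=0xA29 bytes_emitted=3

Answer: 2 0xA29 3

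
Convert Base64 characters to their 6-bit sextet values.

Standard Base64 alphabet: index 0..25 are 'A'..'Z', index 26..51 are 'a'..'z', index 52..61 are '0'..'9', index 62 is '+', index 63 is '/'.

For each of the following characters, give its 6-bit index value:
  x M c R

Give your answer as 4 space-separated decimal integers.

Answer: 49 12 28 17

Derivation:
'x': a..z range, 26 + ord('x') − ord('a') = 49
'M': A..Z range, ord('M') − ord('A') = 12
'c': a..z range, 26 + ord('c') − ord('a') = 28
'R': A..Z range, ord('R') − ord('A') = 17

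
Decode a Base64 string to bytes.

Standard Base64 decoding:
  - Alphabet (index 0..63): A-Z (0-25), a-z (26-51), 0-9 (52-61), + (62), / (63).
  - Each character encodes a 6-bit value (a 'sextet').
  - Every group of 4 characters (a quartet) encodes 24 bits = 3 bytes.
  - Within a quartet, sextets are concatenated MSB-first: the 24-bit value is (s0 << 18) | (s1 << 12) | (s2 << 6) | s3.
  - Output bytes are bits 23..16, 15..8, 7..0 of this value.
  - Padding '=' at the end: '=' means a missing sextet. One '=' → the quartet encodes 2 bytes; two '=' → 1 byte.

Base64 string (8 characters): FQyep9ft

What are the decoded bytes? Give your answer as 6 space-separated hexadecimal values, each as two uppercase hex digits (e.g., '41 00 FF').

After char 0 ('F'=5): chars_in_quartet=1 acc=0x5 bytes_emitted=0
After char 1 ('Q'=16): chars_in_quartet=2 acc=0x150 bytes_emitted=0
After char 2 ('y'=50): chars_in_quartet=3 acc=0x5432 bytes_emitted=0
After char 3 ('e'=30): chars_in_quartet=4 acc=0x150C9E -> emit 15 0C 9E, reset; bytes_emitted=3
After char 4 ('p'=41): chars_in_quartet=1 acc=0x29 bytes_emitted=3
After char 5 ('9'=61): chars_in_quartet=2 acc=0xA7D bytes_emitted=3
After char 6 ('f'=31): chars_in_quartet=3 acc=0x29F5F bytes_emitted=3
After char 7 ('t'=45): chars_in_quartet=4 acc=0xA7D7ED -> emit A7 D7 ED, reset; bytes_emitted=6

Answer: 15 0C 9E A7 D7 ED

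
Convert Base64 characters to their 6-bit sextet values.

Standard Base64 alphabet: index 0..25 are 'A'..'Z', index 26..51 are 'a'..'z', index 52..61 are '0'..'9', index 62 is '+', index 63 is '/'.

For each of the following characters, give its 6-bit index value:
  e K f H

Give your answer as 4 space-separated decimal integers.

Answer: 30 10 31 7

Derivation:
'e': a..z range, 26 + ord('e') − ord('a') = 30
'K': A..Z range, ord('K') − ord('A') = 10
'f': a..z range, 26 + ord('f') − ord('a') = 31
'H': A..Z range, ord('H') − ord('A') = 7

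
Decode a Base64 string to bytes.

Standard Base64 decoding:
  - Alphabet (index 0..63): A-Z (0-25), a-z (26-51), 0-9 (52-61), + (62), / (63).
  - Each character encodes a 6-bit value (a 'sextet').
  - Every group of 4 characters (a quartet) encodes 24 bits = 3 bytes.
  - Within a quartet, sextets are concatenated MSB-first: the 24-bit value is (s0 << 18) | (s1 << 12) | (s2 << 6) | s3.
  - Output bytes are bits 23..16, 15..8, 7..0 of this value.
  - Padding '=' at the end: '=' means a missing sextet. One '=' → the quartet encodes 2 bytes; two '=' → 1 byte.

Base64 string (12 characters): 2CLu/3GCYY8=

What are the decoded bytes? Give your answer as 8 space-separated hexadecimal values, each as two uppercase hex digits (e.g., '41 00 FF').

Answer: D8 22 EE FF 71 82 61 8F

Derivation:
After char 0 ('2'=54): chars_in_quartet=1 acc=0x36 bytes_emitted=0
After char 1 ('C'=2): chars_in_quartet=2 acc=0xD82 bytes_emitted=0
After char 2 ('L'=11): chars_in_quartet=3 acc=0x3608B bytes_emitted=0
After char 3 ('u'=46): chars_in_quartet=4 acc=0xD822EE -> emit D8 22 EE, reset; bytes_emitted=3
After char 4 ('/'=63): chars_in_quartet=1 acc=0x3F bytes_emitted=3
After char 5 ('3'=55): chars_in_quartet=2 acc=0xFF7 bytes_emitted=3
After char 6 ('G'=6): chars_in_quartet=3 acc=0x3FDC6 bytes_emitted=3
After char 7 ('C'=2): chars_in_quartet=4 acc=0xFF7182 -> emit FF 71 82, reset; bytes_emitted=6
After char 8 ('Y'=24): chars_in_quartet=1 acc=0x18 bytes_emitted=6
After char 9 ('Y'=24): chars_in_quartet=2 acc=0x618 bytes_emitted=6
After char 10 ('8'=60): chars_in_quartet=3 acc=0x1863C bytes_emitted=6
Padding '=': partial quartet acc=0x1863C -> emit 61 8F; bytes_emitted=8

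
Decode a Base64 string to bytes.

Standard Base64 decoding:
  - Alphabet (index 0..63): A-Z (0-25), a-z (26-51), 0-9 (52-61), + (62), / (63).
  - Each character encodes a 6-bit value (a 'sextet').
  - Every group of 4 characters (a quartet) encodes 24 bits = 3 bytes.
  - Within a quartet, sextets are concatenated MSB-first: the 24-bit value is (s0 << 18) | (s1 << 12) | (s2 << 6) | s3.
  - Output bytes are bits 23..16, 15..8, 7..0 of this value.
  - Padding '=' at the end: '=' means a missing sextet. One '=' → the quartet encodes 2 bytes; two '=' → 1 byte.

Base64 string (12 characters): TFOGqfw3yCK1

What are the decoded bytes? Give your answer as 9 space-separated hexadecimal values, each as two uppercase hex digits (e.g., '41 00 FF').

After char 0 ('T'=19): chars_in_quartet=1 acc=0x13 bytes_emitted=0
After char 1 ('F'=5): chars_in_quartet=2 acc=0x4C5 bytes_emitted=0
After char 2 ('O'=14): chars_in_quartet=3 acc=0x1314E bytes_emitted=0
After char 3 ('G'=6): chars_in_quartet=4 acc=0x4C5386 -> emit 4C 53 86, reset; bytes_emitted=3
After char 4 ('q'=42): chars_in_quartet=1 acc=0x2A bytes_emitted=3
After char 5 ('f'=31): chars_in_quartet=2 acc=0xA9F bytes_emitted=3
After char 6 ('w'=48): chars_in_quartet=3 acc=0x2A7F0 bytes_emitted=3
After char 7 ('3'=55): chars_in_quartet=4 acc=0xA9FC37 -> emit A9 FC 37, reset; bytes_emitted=6
After char 8 ('y'=50): chars_in_quartet=1 acc=0x32 bytes_emitted=6
After char 9 ('C'=2): chars_in_quartet=2 acc=0xC82 bytes_emitted=6
After char 10 ('K'=10): chars_in_quartet=3 acc=0x3208A bytes_emitted=6
After char 11 ('1'=53): chars_in_quartet=4 acc=0xC822B5 -> emit C8 22 B5, reset; bytes_emitted=9

Answer: 4C 53 86 A9 FC 37 C8 22 B5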